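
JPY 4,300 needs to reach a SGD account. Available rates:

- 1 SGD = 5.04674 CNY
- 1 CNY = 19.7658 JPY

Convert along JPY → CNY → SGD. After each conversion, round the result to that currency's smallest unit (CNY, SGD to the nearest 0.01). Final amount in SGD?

JPY 4,300 ÷ 19.7658 = CNY 217.55
CNY 217.55 ÷ 5.04674 = SGD 43.11

SGD 43.11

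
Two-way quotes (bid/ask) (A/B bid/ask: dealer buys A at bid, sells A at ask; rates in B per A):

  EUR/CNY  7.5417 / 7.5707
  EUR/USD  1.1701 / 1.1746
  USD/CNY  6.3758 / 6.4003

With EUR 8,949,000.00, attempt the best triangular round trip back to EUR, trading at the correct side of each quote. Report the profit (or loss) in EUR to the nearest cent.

Best loop EUR → CNY → USD → EUR:
EUR 8,949,000.00 × 7.5417 (sell EUR at bid) = CNY 67,490,673.30
CNY 67,490,673.30 ÷ 6.4003 (buy USD at ask) = USD 10,544,923.41
USD 10,544,923.41 ÷ 1.1746 (buy EUR at ask) = EUR 8,977,459.06

Net profit: EUR 28,459.06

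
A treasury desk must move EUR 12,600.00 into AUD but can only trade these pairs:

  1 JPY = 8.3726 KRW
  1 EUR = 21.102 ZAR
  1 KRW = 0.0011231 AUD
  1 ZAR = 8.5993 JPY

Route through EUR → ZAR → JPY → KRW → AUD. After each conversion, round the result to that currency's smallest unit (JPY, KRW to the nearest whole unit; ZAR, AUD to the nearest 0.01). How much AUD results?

AUD 21,499.88

EUR 12,600.00 × 21.102 = ZAR 265,885.20
ZAR 265,885.20 × 8.5993 = JPY 2,286,427
JPY 2,286,427 × 8.3726 = KRW 19,143,339
KRW 19,143,339 × 0.0011231 = AUD 21,499.88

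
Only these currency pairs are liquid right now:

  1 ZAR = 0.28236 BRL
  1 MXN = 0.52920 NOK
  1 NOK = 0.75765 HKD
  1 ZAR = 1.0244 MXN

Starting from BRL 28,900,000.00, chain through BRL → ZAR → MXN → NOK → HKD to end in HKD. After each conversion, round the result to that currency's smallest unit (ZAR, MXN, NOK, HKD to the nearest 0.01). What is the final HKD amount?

BRL 28,900,000.00 ÷ 0.28236 = ZAR 102,351,607.88
ZAR 102,351,607.88 × 1.0244 = MXN 104,848,987.11
MXN 104,848,987.11 × 0.52920 = NOK 55,486,083.98
NOK 55,486,083.98 × 0.75765 = HKD 42,039,031.53

HKD 42,039,031.53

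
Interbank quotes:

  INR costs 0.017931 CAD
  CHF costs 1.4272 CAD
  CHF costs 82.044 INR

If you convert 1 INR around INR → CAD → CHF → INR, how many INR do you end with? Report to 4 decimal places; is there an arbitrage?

1.0308 (arbitrage exists)

Around INR → CAD → CHF → INR: 1 × 0.017931 ÷ 1.4272 × 82.044 = 1.030781
Product > 1; profitable direction is INR → CAD → CHF → INR.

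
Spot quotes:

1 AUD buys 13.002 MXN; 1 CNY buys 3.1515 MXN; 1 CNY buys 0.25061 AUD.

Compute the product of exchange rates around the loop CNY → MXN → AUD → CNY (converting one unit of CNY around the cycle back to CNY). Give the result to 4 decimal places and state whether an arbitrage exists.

0.9672 (arbitrage exists)

Around CNY → MXN → AUD → CNY: 1 × 3.1515 ÷ 13.002 ÷ 0.25061 = 0.967183
Product < 1; profitable direction is CNY → AUD → MXN → CNY.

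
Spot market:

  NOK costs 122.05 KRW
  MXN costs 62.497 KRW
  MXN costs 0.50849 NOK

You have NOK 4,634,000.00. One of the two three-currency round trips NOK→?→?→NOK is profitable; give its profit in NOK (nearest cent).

Profit: NOK 32,540.08

Profitable loop is NOK → MXN → KRW → NOK:
NOK 4,634,000.00 ÷ 0.50849 = MXN 9,113,256.90
MXN 9,113,256.90 × 62.497 = KRW 569,551,216
KRW 569,551,216 ÷ 122.05 = NOK 4,666,540.08
Profit = NOK 4,666,540.08 − NOK 4,634,000.00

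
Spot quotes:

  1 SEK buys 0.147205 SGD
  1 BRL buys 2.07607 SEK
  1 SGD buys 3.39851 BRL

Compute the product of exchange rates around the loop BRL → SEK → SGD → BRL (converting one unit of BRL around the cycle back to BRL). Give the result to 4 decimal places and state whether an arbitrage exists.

1.0386 (arbitrage exists)

Around BRL → SEK → SGD → BRL: 1 × 2.07607 × 0.147205 × 3.39851 = 1.038611
Product > 1; profitable direction is BRL → SEK → SGD → BRL.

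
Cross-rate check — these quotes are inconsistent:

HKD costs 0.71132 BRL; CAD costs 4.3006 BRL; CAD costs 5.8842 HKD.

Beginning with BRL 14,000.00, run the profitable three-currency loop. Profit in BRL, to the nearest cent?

Profit: BRL 384.83

Profitable loop is BRL → HKD → CAD → BRL:
BRL 14,000.00 ÷ 0.71132 = HKD 19,681.72
HKD 19,681.72 ÷ 5.8842 = CAD 3,344.84
CAD 3,344.84 × 4.3006 = BRL 14,384.83
Profit = BRL 14,384.83 − BRL 14,000.00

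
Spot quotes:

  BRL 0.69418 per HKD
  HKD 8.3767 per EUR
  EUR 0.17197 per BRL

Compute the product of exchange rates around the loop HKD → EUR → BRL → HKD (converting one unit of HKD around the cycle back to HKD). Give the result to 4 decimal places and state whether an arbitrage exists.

1.0000 (no arbitrage)

Around HKD → EUR → BRL → HKD: 1 ÷ 8.3767 ÷ 0.17197 ÷ 0.69418 = 1.000005
Product ≈ 1 (deviation 0.001%, within rounding noise).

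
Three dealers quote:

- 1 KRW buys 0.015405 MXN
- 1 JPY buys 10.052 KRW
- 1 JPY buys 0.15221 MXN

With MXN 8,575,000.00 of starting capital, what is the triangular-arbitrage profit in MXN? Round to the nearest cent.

Profitable loop is MXN → JPY → KRW → MXN:
MXN 8,575,000.00 ÷ 0.15221 = JPY 56,336,640
JPY 56,336,640 × 10.052 = KRW 566,295,907
KRW 566,295,907 × 0.015405 = MXN 8,723,788.45
Profit = MXN 8,723,788.45 − MXN 8,575,000.00

Profit: MXN 148,788.45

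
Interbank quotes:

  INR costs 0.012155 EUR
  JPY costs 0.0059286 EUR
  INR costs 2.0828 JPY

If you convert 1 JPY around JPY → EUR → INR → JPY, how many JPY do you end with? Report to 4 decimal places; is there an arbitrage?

Around JPY → EUR → INR → JPY: 1 × 0.0059286 ÷ 0.012155 × 2.0828 = 1.015885
Product > 1; profitable direction is JPY → EUR → INR → JPY.

1.0159 (arbitrage exists)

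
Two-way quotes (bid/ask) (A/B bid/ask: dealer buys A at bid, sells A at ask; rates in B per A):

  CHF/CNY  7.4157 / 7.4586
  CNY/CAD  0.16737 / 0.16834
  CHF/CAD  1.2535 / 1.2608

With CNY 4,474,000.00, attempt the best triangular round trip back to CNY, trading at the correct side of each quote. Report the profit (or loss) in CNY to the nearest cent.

Net result: CNY -7,414.23 (no profitable arbitrage after spreads)

Best loop CNY → CHF → CAD → CNY:
CNY 4,474,000.00 ÷ 7.4586 (buy CHF at ask) = CHF 599,844.47
CHF 599,844.47 × 1.2535 (sell CHF at bid) = CAD 751,905.05
CAD 751,905.05 ÷ 0.16834 (buy CNY at ask) = CNY 4,466,585.77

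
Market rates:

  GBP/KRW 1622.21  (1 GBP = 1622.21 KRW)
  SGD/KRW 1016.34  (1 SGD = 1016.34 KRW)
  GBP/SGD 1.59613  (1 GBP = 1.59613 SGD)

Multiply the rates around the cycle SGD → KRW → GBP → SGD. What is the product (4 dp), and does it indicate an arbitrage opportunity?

1.0000 (no arbitrage)

Around SGD → KRW → GBP → SGD: 1 × 1016.34 ÷ 1622.21 × 1.59613 = 1.000000
Product ≈ 1 (deviation 0.000%, within rounding noise).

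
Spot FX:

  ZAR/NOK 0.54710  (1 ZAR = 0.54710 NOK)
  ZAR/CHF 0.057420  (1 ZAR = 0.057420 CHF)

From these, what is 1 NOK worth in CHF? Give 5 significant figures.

1 NOK ÷ 0.54710 = 1.82782 ZAR
1.82782 ZAR × 0.057420 = 0.104953 CHF

NOK/CHF = 0.10495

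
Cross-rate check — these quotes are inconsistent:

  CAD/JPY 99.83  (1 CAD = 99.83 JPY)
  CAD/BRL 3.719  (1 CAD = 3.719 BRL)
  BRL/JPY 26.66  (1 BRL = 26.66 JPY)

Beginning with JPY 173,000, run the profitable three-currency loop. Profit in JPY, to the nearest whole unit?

Profit: JPY 1,189

Profitable loop is JPY → BRL → CAD → JPY:
JPY 173,000 ÷ 26.66 = BRL 6,489.12
BRL 6,489.12 ÷ 3.719 = CAD 1,744.86
CAD 1,744.86 × 99.83 = JPY 174,189
Profit = JPY 174,189 − JPY 173,000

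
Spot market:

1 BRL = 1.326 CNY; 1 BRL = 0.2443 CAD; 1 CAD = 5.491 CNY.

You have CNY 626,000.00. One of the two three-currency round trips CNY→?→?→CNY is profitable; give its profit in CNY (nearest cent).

Profit: CNY 7,294.51

Profitable loop is CNY → BRL → CAD → CNY:
CNY 626,000.00 ÷ 1.326 = BRL 472,096.53
BRL 472,096.53 × 0.2443 = CAD 115,333.18
CAD 115,333.18 × 5.491 = CNY 633,294.51
Profit = CNY 633,294.51 − CNY 626,000.00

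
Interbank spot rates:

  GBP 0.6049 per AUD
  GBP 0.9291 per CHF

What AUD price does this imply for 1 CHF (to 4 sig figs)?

CHF/AUD = 1.536

1 CHF × 0.9291 = 0.9291 GBP
0.9291 GBP ÷ 0.6049 = 1.53596 AUD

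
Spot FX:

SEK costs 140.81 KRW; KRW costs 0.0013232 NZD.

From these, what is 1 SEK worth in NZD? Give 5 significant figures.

1 SEK × 140.81 = 140.81 KRW
140.81 KRW × 0.0013232 = 0.18632 NZD

SEK/NZD = 0.18632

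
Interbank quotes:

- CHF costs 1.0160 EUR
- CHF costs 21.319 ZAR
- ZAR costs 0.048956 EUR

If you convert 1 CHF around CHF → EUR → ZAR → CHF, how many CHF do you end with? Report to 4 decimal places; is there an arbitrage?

0.9735 (arbitrage exists)

Around CHF → EUR → ZAR → CHF: 1 × 1.0160 ÷ 0.048956 ÷ 21.319 = 0.973466
Product < 1; profitable direction is CHF → ZAR → EUR → CHF.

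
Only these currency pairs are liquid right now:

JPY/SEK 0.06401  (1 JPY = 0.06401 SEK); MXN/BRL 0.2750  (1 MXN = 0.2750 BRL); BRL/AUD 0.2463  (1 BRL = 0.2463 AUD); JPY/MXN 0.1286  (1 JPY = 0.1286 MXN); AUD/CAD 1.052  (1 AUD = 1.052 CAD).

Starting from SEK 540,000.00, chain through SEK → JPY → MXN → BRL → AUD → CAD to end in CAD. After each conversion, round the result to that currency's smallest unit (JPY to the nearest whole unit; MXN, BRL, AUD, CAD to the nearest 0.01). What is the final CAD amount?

CAD 77,303.61

SEK 540,000.00 ÷ 0.06401 = JPY 8,436,182
JPY 8,436,182 × 0.1286 = MXN 1,084,893.01
MXN 1,084,893.01 × 0.2750 = BRL 298,345.58
BRL 298,345.58 × 0.2463 = AUD 73,482.52
AUD 73,482.52 × 1.052 = CAD 77,303.61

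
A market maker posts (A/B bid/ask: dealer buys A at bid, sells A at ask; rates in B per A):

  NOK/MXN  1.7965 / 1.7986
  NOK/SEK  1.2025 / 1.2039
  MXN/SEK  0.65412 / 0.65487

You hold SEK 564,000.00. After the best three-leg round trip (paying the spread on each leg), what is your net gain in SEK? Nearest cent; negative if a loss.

Best loop SEK → MXN → NOK → SEK:
SEK 564,000.00 ÷ 0.65487 (buy MXN at ask) = MXN 861,239.64
MXN 861,239.64 ÷ 1.7986 (buy NOK at ask) = NOK 478,838.89
NOK 478,838.89 × 1.2025 (sell NOK at bid) = SEK 575,803.77

Net profit: SEK 11,803.77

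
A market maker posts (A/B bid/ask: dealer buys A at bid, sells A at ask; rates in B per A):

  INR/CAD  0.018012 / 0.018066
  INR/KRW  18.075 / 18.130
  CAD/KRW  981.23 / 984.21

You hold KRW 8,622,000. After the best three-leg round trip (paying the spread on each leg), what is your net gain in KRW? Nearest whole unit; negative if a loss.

Best loop KRW → CAD → INR → KRW:
KRW 8,622,000 ÷ 984.21 (buy CAD at ask) = CAD 8,760.33
CAD 8,760.33 ÷ 0.018066 (buy INR at ask) = INR 484,906.76
INR 484,906.76 × 18.075 (sell INR at bid) = KRW 8,764,690

Net profit: KRW 142,690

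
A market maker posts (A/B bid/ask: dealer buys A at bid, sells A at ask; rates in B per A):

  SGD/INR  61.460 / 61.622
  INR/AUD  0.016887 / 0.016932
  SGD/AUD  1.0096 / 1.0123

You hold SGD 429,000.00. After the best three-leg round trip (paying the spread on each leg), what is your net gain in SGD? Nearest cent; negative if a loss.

Best loop SGD → INR → AUD → SGD:
SGD 429,000.00 × 61.460 (sell SGD at bid) = INR 26,366,340.00
INR 26,366,340.00 × 0.016887 (sell INR at bid) = AUD 445,248.38
AUD 445,248.38 ÷ 1.0123 (buy SGD at ask) = SGD 439,838.37

Net profit: SGD 10,838.37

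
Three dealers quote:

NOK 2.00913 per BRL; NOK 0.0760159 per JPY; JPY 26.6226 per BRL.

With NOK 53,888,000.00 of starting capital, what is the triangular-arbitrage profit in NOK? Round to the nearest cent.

Profitable loop is NOK → BRL → JPY → NOK:
NOK 53,888,000.00 ÷ 2.00913 = BRL 26,821,559.58
BRL 26,821,559.58 × 26.6226 = JPY 714,059,652
JPY 714,059,652 × 0.0760159 = NOK 54,279,887.11
Profit = NOK 54,279,887.11 − NOK 53,888,000.00

Profit: NOK 391,887.11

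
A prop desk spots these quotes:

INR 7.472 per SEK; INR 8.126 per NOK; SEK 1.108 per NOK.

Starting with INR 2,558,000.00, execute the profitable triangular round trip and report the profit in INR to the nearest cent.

Profitable loop is INR → NOK → SEK → INR:
INR 2,558,000.00 ÷ 8.126 = NOK 314,792.03
NOK 314,792.03 × 1.108 = SEK 348,789.56
SEK 348,789.56 × 7.472 = INR 2,606,155.62
Profit = INR 2,606,155.62 − INR 2,558,000.00

Profit: INR 48,155.62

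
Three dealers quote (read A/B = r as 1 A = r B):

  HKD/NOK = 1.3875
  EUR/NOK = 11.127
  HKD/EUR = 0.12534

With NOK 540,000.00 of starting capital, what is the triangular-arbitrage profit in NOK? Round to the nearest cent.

Profitable loop is NOK → HKD → EUR → NOK:
NOK 540,000.00 ÷ 1.3875 = HKD 389,189.19
HKD 389,189.19 × 0.12534 = EUR 48,780.97
EUR 48,780.97 × 11.127 = NOK 542,785.89
Profit = NOK 542,785.89 − NOK 540,000.00

Profit: NOK 2,785.89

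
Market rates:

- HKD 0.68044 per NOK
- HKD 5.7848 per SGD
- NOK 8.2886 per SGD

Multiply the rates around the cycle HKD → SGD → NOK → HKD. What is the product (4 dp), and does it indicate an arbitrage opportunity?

Around HKD → SGD → NOK → HKD: 1 ÷ 5.7848 × 8.2886 × 0.68044 = 0.974951
Product < 1; profitable direction is HKD → NOK → SGD → HKD.

0.9750 (arbitrage exists)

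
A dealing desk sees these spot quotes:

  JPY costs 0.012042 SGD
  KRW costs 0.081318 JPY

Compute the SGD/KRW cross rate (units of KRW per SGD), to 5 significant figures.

1 SGD ÷ 0.012042 = 83.0427 JPY
83.0427 JPY ÷ 0.081318 = 1021.21 KRW

SGD/KRW = 1021.2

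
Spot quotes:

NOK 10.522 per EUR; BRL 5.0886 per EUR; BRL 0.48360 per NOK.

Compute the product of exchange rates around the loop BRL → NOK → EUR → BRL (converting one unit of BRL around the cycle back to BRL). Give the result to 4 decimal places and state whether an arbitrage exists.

Around BRL → NOK → EUR → BRL: 1 ÷ 0.48360 ÷ 10.522 × 5.0886 = 1.000032
Product ≈ 1 (deviation 0.003%, within rounding noise).

1.0000 (no arbitrage)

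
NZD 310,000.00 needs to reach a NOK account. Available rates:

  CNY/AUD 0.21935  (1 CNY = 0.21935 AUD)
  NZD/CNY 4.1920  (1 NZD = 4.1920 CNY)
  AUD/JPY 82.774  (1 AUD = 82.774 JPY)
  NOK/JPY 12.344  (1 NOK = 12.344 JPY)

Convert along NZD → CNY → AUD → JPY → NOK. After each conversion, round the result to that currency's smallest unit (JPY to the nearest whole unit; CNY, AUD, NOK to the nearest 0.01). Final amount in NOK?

NOK 1,911,431.06

NZD 310,000.00 × 4.1920 = CNY 1,299,520.00
CNY 1,299,520.00 × 0.21935 = AUD 285,049.71
AUD 285,049.71 × 82.774 = JPY 23,594,705
JPY 23,594,705 ÷ 12.344 = NOK 1,911,431.06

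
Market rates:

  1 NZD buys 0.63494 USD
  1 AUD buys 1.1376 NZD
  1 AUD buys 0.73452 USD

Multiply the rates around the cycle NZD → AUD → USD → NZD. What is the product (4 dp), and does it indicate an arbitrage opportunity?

1.0169 (arbitrage exists)

Around NZD → AUD → USD → NZD: 1 ÷ 1.1376 × 0.73452 ÷ 0.63494 = 1.016907
Product > 1; profitable direction is NZD → AUD → USD → NZD.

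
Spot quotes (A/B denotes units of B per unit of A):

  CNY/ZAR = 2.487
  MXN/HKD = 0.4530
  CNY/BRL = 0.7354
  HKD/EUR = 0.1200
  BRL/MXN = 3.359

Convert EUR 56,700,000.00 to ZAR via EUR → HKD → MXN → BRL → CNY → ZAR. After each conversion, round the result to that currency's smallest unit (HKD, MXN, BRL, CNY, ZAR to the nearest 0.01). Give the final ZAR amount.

EUR 56,700,000.00 ÷ 0.1200 = HKD 472,500,000.00
HKD 472,500,000.00 ÷ 0.4530 = MXN 1,043,046,357.62
MXN 1,043,046,357.62 ÷ 3.359 = BRL 310,522,881.10
BRL 310,522,881.10 ÷ 0.7354 = CNY 422,250,314.25
CNY 422,250,314.25 × 2.487 = ZAR 1,050,136,531.54

ZAR 1,050,136,531.54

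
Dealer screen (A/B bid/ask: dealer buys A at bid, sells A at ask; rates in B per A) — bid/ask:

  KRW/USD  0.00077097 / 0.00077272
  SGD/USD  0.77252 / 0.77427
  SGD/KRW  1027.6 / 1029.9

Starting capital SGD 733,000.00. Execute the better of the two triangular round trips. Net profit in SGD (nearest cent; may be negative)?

Best loop SGD → KRW → USD → SGD:
SGD 733,000.00 × 1027.6 (sell SGD at bid) = KRW 753,230,800
KRW 753,230,800 × 0.00077097 (sell KRW at bid) = USD 580,718.35
USD 580,718.35 ÷ 0.77427 (buy SGD at ask) = SGD 750,020.47

Net profit: SGD 17,020.47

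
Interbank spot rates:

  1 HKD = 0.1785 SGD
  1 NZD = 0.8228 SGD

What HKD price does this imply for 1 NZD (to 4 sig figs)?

NZD/HKD = 4.610

1 NZD × 0.8228 = 0.8228 SGD
0.8228 SGD ÷ 0.1785 = 4.60952 HKD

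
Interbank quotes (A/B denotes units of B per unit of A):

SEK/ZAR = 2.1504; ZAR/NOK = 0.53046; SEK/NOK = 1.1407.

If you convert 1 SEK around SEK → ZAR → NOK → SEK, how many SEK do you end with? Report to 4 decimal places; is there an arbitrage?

1.0000 (no arbitrage)

Around SEK → ZAR → NOK → SEK: 1 × 2.1504 × 0.53046 ÷ 1.1407 = 1.000001
Product ≈ 1 (deviation 0.000%, within rounding noise).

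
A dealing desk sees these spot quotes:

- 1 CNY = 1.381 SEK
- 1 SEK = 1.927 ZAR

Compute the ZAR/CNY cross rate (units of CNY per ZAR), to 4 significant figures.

1 ZAR ÷ 1.927 = 0.518941 SEK
0.518941 SEK ÷ 1.381 = 0.375772 CNY

ZAR/CNY = 0.3758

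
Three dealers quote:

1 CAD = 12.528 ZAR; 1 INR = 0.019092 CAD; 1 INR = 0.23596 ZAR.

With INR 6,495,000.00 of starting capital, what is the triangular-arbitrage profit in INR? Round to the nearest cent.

Profit: INR 88,759.20

Profitable loop is INR → CAD → ZAR → INR:
INR 6,495,000.00 × 0.019092 = CAD 124,002.54
CAD 124,002.54 × 12.528 = ZAR 1,553,503.82
ZAR 1,553,503.82 ÷ 0.23596 = INR 6,583,759.20
Profit = INR 6,583,759.20 − INR 6,495,000.00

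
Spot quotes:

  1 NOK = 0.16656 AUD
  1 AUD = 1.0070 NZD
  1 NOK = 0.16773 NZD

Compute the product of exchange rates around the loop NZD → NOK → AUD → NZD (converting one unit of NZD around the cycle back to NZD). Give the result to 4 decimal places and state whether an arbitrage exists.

1.0000 (no arbitrage)

Around NZD → NOK → AUD → NZD: 1 ÷ 0.16773 × 0.16656 × 1.0070 = 0.999976
Product ≈ 1 (deviation 0.002%, within rounding noise).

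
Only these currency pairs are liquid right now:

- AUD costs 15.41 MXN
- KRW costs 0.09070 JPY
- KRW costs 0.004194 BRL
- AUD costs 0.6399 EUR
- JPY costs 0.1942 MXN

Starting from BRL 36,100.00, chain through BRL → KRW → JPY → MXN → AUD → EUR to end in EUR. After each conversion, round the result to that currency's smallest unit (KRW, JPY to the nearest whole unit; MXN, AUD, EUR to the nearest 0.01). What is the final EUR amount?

EUR 6,295.71

BRL 36,100.00 ÷ 0.004194 = KRW 8,607,535
KRW 8,607,535 × 0.09070 = JPY 780,703
JPY 780,703 × 0.1942 = MXN 151,612.52
MXN 151,612.52 ÷ 15.41 = AUD 9,838.58
AUD 9,838.58 × 0.6399 = EUR 6,295.71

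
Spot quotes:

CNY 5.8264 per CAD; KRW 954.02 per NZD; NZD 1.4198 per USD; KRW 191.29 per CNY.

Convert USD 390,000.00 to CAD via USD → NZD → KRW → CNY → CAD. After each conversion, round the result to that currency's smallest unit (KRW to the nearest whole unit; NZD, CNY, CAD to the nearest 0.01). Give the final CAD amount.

CAD 473,976.37

USD 390,000.00 × 1.4198 = NZD 553,722.00
NZD 553,722.00 × 954.02 = KRW 528,261,862
KRW 528,261,862 ÷ 191.29 = CNY 2,761,575.94
CNY 2,761,575.94 ÷ 5.8264 = CAD 473,976.37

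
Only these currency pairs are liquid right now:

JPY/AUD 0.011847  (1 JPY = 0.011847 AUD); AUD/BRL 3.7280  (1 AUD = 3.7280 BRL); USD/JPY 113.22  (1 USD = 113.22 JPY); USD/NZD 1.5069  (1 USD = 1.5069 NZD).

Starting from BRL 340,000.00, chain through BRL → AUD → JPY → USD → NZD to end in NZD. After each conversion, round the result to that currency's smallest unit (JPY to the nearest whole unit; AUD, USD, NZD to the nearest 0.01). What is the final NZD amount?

NZD 102,460.37

BRL 340,000.00 ÷ 3.7280 = AUD 91,201.72
AUD 91,201.72 ÷ 0.011847 = JPY 7,698,297
JPY 7,698,297 ÷ 113.22 = USD 67,994.14
USD 67,994.14 × 1.5069 = NZD 102,460.37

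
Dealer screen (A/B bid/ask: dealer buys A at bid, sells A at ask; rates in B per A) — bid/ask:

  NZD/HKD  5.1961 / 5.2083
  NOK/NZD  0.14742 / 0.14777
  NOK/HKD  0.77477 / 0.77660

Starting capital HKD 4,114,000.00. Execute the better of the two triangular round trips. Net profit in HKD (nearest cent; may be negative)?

Net profit: HKD 27,472.85

Best loop HKD → NZD → NOK → HKD:
HKD 4,114,000.00 ÷ 5.2083 (buy NZD at ask) = NZD 789,893.06
NZD 789,893.06 ÷ 0.14777 (buy NOK at ask) = NOK 5,345,422.31
NOK 5,345,422.31 × 0.77477 (sell NOK at bid) = HKD 4,141,472.85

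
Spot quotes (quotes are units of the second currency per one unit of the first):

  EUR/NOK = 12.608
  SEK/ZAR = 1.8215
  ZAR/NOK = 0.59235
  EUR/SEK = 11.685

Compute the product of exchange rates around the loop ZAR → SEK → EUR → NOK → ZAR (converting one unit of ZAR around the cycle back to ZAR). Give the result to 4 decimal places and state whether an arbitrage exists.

Around ZAR → SEK → EUR → NOK → ZAR: 1 ÷ 1.8215 ÷ 11.685 × 12.608 ÷ 0.59235 = 1.000023
Product ≈ 1 (deviation 0.002%, within rounding noise).

1.0000 (no arbitrage)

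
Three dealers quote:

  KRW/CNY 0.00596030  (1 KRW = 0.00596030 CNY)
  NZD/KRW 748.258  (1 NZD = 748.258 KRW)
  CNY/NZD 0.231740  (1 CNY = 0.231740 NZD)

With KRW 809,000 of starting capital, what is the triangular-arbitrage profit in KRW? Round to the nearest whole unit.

Profitable loop is KRW → CNY → NZD → KRW:
KRW 809,000 × 0.00596030 = CNY 4,821.88
CNY 4,821.88 × 0.231740 = NZD 1,117.42
NZD 1,117.42 × 748.258 = KRW 836,121
Profit = KRW 836,121 − KRW 809,000

Profit: KRW 27,121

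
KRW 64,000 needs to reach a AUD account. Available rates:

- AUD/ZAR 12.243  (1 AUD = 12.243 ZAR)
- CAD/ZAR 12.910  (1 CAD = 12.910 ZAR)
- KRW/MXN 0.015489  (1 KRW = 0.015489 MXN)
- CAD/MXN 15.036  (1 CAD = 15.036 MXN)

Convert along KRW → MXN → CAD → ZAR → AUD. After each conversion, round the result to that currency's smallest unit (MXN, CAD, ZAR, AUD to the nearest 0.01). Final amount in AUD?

AUD 69.52

KRW 64,000 × 0.015489 = MXN 991.30
MXN 991.30 ÷ 15.036 = CAD 65.93
CAD 65.93 × 12.910 = ZAR 851.16
ZAR 851.16 ÷ 12.243 = AUD 69.52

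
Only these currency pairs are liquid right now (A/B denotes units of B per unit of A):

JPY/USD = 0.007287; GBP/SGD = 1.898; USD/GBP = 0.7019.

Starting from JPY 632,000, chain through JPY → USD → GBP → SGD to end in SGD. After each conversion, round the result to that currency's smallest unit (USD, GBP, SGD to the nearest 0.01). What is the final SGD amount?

JPY 632,000 × 0.007287 = USD 4,605.38
USD 4,605.38 × 0.7019 = GBP 3,232.52
GBP 3,232.52 × 1.898 = SGD 6,135.32

SGD 6,135.32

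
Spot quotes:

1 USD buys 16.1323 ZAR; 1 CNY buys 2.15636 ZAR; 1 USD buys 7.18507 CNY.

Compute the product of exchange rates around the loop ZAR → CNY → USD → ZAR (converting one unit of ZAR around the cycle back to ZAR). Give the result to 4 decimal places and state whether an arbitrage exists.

1.0412 (arbitrage exists)

Around ZAR → CNY → USD → ZAR: 1 ÷ 2.15636 ÷ 7.18507 × 16.1323 = 1.041224
Product > 1; profitable direction is ZAR → CNY → USD → ZAR.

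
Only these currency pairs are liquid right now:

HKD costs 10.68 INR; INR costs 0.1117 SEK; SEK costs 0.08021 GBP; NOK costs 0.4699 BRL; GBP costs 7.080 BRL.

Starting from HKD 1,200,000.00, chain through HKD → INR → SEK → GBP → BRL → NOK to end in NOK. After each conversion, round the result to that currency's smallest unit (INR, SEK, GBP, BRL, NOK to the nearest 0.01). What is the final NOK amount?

NOK 1,730,063.31

HKD 1,200,000.00 × 10.68 = INR 12,816,000.00
INR 12,816,000.00 × 0.1117 = SEK 1,431,547.20
SEK 1,431,547.20 × 0.08021 = GBP 114,824.40
GBP 114,824.40 × 7.080 = BRL 812,956.75
BRL 812,956.75 ÷ 0.4699 = NOK 1,730,063.31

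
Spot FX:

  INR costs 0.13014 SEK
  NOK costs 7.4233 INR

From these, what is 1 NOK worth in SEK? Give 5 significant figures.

NOK/SEK = 0.96607

1 NOK × 7.4233 = 7.4233 INR
7.4233 INR × 0.13014 = 0.966068 SEK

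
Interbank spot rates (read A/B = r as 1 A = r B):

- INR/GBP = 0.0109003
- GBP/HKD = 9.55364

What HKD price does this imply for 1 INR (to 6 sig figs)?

INR/HKD = 0.104138

1 INR × 0.0109003 = 0.0109003 GBP
0.0109003 GBP × 9.55364 = 0.104138 HKD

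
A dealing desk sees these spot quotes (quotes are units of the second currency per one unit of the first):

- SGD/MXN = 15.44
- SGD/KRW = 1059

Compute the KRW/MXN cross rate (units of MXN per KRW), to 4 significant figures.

1 KRW ÷ 1059 = 0.000944287 SGD
0.000944287 SGD × 15.44 = 0.0145798 MXN

KRW/MXN = 0.01458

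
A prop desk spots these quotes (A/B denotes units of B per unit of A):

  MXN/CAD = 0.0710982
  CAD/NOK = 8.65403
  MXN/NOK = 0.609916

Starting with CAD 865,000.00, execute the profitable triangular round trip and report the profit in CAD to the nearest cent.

Profit: CAD 7,615.82

Profitable loop is CAD → NOK → MXN → CAD:
CAD 865,000.00 × 8.65403 = NOK 7,485,735.95
NOK 7,485,735.95 ÷ 0.609916 = MXN 12,273,388.38
MXN 12,273,388.38 × 0.0710982 = CAD 872,615.82
Profit = CAD 872,615.82 − CAD 865,000.00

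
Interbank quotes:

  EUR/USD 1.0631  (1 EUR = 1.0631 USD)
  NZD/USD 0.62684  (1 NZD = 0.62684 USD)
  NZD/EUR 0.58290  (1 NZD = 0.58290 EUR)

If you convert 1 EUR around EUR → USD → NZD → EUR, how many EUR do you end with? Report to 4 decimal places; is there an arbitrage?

Around EUR → USD → NZD → EUR: 1 × 1.0631 ÷ 0.62684 × 0.58290 = 0.988579
Product < 1; profitable direction is EUR → NZD → USD → EUR.

0.9886 (arbitrage exists)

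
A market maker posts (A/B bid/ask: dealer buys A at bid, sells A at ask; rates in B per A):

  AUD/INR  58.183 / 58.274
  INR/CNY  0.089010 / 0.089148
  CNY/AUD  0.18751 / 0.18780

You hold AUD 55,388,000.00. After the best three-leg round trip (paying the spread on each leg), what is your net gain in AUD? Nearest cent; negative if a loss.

Net profit: AUD 1,383,930.39

Best loop AUD → CNY → INR → AUD:
AUD 55,388,000.00 ÷ 0.18780 (buy CNY at ask) = CNY 294,930,777.42
CNY 294,930,777.42 ÷ 0.089148 (buy INR at ask) = INR 3,308,327,471.43
INR 3,308,327,471.43 ÷ 58.274 (buy AUD at ask) = AUD 56,771,930.39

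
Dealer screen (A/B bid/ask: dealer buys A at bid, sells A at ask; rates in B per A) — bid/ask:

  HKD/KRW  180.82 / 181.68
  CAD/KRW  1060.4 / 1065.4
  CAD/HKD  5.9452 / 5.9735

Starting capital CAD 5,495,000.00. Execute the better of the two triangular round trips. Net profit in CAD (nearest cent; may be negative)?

Net profit: CAD 49,570.86

Best loop CAD → HKD → KRW → CAD:
CAD 5,495,000.00 × 5.9452 (sell CAD at bid) = HKD 32,668,874.00
HKD 32,668,874.00 × 180.82 (sell HKD at bid) = KRW 5,907,185,797
KRW 5,907,185,797 ÷ 1065.4 (buy CAD at ask) = CAD 5,544,570.86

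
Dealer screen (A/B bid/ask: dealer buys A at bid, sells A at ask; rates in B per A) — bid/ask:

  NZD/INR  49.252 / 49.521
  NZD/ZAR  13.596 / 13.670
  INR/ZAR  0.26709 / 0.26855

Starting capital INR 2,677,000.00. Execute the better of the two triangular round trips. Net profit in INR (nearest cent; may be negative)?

Net profit: INR 59,811.99

Best loop INR → NZD → ZAR → INR:
INR 2,677,000.00 ÷ 49.521 (buy NZD at ask) = NZD 54,057.87
NZD 54,057.87 × 13.596 (sell NZD at bid) = ZAR 734,970.86
ZAR 734,970.86 ÷ 0.26855 (buy INR at ask) = INR 2,736,811.99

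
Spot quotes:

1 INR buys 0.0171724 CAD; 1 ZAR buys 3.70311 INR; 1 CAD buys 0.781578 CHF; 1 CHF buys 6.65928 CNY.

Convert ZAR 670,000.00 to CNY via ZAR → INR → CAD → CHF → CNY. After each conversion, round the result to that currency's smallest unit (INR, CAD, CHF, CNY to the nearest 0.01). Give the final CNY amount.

ZAR 670,000.00 × 3.70311 = INR 2,481,083.70
INR 2,481,083.70 × 0.0171724 = CAD 42,606.16
CAD 42,606.16 × 0.781578 = CHF 33,300.04
CHF 33,300.04 × 6.65928 = CNY 221,754.29

CNY 221,754.29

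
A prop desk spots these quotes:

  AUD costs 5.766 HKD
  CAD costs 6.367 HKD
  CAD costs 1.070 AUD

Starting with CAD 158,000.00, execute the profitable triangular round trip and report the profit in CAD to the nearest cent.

Profitable loop is CAD → HKD → AUD → CAD:
CAD 158,000.00 × 6.367 = HKD 1,005,986.00
HKD 1,005,986.00 ÷ 5.766 = AUD 174,468.61
AUD 174,468.61 ÷ 1.070 = CAD 163,054.77
Profit = CAD 163,054.77 − CAD 158,000.00

Profit: CAD 5,054.77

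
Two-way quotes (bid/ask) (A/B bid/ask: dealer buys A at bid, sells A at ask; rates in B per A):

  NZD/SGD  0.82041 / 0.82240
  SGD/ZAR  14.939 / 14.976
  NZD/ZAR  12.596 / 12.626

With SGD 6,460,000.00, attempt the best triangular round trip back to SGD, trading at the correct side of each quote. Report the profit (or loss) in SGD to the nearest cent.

Best loop SGD → NZD → ZAR → SGD:
SGD 6,460,000.00 ÷ 0.82240 (buy NZD at ask) = NZD 7,855,058.37
NZD 7,855,058.37 × 12.596 (sell NZD at bid) = ZAR 98,942,315.18
ZAR 98,942,315.18 ÷ 14.976 (buy SGD at ask) = SGD 6,606,725.11

Net profit: SGD 146,725.11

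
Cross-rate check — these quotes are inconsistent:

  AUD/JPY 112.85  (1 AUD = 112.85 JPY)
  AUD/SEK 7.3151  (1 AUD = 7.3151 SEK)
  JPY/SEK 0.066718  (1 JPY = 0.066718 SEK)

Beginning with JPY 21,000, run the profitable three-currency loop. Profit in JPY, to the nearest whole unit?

Profit: JPY 614

Profitable loop is JPY → SEK → AUD → JPY:
JPY 21,000 × 0.066718 = SEK 1,401.08
SEK 1,401.08 ÷ 7.3151 = AUD 191.53
AUD 191.53 × 112.85 = JPY 21,614
Profit = JPY 21,614 − JPY 21,000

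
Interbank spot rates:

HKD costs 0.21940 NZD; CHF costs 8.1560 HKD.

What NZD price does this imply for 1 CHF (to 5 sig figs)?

1 CHF × 8.1560 = 8.156 HKD
8.156 HKD × 0.21940 = 1.78943 NZD

CHF/NZD = 1.7894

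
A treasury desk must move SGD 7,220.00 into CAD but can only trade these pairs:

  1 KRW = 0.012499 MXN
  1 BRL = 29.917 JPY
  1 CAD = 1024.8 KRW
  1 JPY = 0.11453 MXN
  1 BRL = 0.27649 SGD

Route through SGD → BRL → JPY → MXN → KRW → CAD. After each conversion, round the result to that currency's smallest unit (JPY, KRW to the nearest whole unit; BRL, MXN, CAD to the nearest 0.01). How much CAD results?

CAD 6,985.23

SGD 7,220.00 ÷ 0.27649 = BRL 26,113.06
BRL 26,113.06 × 29.917 = JPY 781,224
JPY 781,224 × 0.11453 = MXN 89,473.58
MXN 89,473.58 ÷ 0.012499 = KRW 7,158,459
KRW 7,158,459 ÷ 1024.8 = CAD 6,985.23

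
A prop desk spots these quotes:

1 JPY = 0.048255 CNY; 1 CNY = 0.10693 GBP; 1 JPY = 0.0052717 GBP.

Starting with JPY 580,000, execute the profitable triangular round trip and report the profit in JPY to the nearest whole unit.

Profitable loop is JPY → GBP → CNY → JPY:
JPY 580,000 × 0.0052717 = GBP 3,057.59
GBP 3,057.59 ÷ 0.10693 = CNY 28,594.28
CNY 28,594.28 ÷ 0.048255 = JPY 592,566
Profit = JPY 592,566 − JPY 580,000

Profit: JPY 12,566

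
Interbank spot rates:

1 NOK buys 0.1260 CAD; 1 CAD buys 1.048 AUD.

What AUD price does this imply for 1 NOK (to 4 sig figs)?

1 NOK × 0.1260 = 0.126 CAD
0.126 CAD × 1.048 = 0.132048 AUD

NOK/AUD = 0.1320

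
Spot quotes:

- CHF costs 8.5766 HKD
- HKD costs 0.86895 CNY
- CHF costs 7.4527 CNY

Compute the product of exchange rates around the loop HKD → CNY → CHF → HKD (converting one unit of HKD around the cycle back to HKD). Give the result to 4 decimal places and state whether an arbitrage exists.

1.0000 (no arbitrage)

Around HKD → CNY → CHF → HKD: 1 × 0.86895 ÷ 7.4527 × 8.5766 = 0.999991
Product ≈ 1 (deviation 0.001%, within rounding noise).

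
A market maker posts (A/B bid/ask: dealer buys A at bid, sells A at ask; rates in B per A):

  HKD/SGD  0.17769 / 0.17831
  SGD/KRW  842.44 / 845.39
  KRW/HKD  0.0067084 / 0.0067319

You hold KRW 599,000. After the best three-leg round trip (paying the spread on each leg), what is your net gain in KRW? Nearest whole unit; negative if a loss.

Best loop KRW → HKD → SGD → KRW:
KRW 599,000 × 0.0067084 (sell KRW at bid) = HKD 4,018.33
HKD 4,018.33 × 0.17769 (sell HKD at bid) = SGD 714.02
SGD 714.02 × 842.44 (sell SGD at bid) = KRW 601,517

Net profit: KRW 2,517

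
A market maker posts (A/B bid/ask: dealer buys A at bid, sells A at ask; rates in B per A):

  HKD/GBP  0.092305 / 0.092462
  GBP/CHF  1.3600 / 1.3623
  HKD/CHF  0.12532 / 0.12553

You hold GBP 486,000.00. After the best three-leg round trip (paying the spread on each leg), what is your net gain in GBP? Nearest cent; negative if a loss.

Net profit: GBP 18.58

Best loop GBP → CHF → HKD → GBP:
GBP 486,000.00 × 1.3600 (sell GBP at bid) = CHF 660,960.00
CHF 660,960.00 ÷ 0.12553 (buy HKD at ask) = HKD 5,265,354.90
HKD 5,265,354.90 × 0.092305 (sell HKD at bid) = GBP 486,018.58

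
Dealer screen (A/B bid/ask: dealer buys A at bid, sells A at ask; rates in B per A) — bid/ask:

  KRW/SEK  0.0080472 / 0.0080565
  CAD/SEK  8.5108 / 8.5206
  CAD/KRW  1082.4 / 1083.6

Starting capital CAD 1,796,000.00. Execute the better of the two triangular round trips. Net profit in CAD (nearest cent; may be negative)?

Best loop CAD → KRW → SEK → CAD:
CAD 1,796,000.00 × 1082.4 (sell CAD at bid) = KRW 1,943,990,400
KRW 1,943,990,400 × 0.0080472 (sell KRW at bid) = SEK 15,643,679.55
SEK 15,643,679.55 ÷ 8.5206 (buy CAD at ask) = CAD 1,835,983.33

Net profit: CAD 39,983.33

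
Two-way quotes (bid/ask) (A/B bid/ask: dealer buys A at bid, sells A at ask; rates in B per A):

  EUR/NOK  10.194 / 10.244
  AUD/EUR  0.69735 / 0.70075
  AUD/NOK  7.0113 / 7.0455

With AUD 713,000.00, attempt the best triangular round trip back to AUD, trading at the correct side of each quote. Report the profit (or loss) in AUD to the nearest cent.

Net profit: AUD 6,404.49

Best loop AUD → EUR → NOK → AUD:
AUD 713,000.00 × 0.69735 (sell AUD at bid) = EUR 497,210.55
EUR 497,210.55 × 10.194 (sell EUR at bid) = NOK 5,068,564.35
NOK 5,068,564.35 ÷ 7.0455 (buy AUD at ask) = AUD 719,404.49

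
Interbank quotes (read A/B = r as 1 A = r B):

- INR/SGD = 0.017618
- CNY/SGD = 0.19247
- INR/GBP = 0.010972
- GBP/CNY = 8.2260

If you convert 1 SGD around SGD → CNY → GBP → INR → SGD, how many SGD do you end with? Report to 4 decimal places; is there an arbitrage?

Around SGD → CNY → GBP → INR → SGD: 1 ÷ 0.19247 ÷ 8.2260 ÷ 0.010972 × 0.017618 = 1.014189
Product > 1; profitable direction is SGD → CNY → GBP → INR → SGD.

1.0142 (arbitrage exists)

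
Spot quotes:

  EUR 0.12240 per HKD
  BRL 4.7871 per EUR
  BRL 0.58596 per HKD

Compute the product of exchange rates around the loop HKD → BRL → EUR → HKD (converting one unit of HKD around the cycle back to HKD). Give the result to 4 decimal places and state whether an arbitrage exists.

Around HKD → BRL → EUR → HKD: 1 × 0.58596 ÷ 4.7871 ÷ 0.12240 = 1.000032
Product ≈ 1 (deviation 0.003%, within rounding noise).

1.0000 (no arbitrage)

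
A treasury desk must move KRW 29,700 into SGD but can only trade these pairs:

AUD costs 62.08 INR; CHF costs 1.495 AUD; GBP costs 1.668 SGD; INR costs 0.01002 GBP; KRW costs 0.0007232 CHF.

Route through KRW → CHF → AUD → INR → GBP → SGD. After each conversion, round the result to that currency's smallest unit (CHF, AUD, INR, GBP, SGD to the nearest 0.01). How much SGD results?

SGD 33.31

KRW 29,700 × 0.0007232 = CHF 21.48
CHF 21.48 × 1.495 = AUD 32.11
AUD 32.11 × 62.08 = INR 1,993.39
INR 1,993.39 × 0.01002 = GBP 19.97
GBP 19.97 × 1.668 = SGD 33.31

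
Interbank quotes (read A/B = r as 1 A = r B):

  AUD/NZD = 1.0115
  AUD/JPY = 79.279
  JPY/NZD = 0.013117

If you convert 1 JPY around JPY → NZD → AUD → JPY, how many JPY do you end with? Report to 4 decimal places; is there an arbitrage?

1.0281 (arbitrage exists)

Around JPY → NZD → AUD → JPY: 1 × 0.013117 ÷ 1.0115 × 79.279 = 1.028080
Product > 1; profitable direction is JPY → NZD → AUD → JPY.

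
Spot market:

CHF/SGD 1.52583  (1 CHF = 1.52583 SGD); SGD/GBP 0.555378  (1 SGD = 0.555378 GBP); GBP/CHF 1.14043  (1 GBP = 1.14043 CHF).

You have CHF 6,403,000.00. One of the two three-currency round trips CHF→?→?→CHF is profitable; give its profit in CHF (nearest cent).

Profitable loop is CHF → GBP → SGD → CHF:
CHF 6,403,000.00 ÷ 1.14043 = GBP 5,614,548.90
GBP 5,614,548.90 ÷ 0.555378 = SGD 10,109,418.99
SGD 10,109,418.99 ÷ 1.52583 = CHF 6,625,521.18
Profit = CHF 6,625,521.18 − CHF 6,403,000.00

Profit: CHF 222,521.18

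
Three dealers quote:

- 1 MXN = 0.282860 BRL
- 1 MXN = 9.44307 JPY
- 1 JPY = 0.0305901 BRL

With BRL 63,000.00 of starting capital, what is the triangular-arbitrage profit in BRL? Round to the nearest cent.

Profit: BRL 1,337.34

Profitable loop is BRL → MXN → JPY → BRL:
BRL 63,000.00 ÷ 0.282860 = MXN 222,725.02
MXN 222,725.02 × 9.44307 = JPY 2,103,208
JPY 2,103,208 × 0.0305901 = BRL 64,337.34
Profit = BRL 64,337.34 − BRL 63,000.00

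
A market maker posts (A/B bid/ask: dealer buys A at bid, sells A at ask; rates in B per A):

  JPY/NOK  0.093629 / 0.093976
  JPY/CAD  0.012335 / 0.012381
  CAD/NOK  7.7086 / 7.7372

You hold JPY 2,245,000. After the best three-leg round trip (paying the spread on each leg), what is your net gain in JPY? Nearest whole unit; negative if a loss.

Best loop JPY → CAD → NOK → JPY:
JPY 2,245,000 × 0.012335 (sell JPY at bid) = CAD 27,692.08
CAD 27,692.08 × 7.7086 (sell CAD at bid) = NOK 213,467.13
NOK 213,467.13 ÷ 0.093976 (buy JPY at ask) = JPY 2,271,507

Net profit: JPY 26,507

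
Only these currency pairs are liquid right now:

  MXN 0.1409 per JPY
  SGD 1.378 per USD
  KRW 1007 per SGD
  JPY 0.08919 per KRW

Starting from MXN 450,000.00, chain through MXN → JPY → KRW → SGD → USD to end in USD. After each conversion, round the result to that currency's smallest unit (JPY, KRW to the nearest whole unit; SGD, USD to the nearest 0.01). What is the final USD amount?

USD 25,805.16

MXN 450,000.00 ÷ 0.1409 = JPY 3,193,754
JPY 3,193,754 ÷ 0.08919 = KRW 35,808,431
KRW 35,808,431 ÷ 1007 = SGD 35,559.51
SGD 35,559.51 ÷ 1.378 = USD 25,805.16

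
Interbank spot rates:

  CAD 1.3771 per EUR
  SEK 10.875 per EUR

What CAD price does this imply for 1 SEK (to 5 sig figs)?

1 SEK ÷ 10.875 = 0.091954 EUR
0.091954 EUR × 1.3771 = 0.12663 CAD

SEK/CAD = 0.12663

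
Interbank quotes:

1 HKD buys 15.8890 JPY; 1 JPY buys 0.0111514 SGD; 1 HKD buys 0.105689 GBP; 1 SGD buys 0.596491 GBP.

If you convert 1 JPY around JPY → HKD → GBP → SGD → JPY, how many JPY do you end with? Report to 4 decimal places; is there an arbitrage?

Around JPY → HKD → GBP → SGD → JPY: 1 ÷ 15.8890 × 0.105689 ÷ 0.596491 ÷ 0.0111514 = 1.000000
Product ≈ 1 (deviation 0.000%, within rounding noise).

1.0000 (no arbitrage)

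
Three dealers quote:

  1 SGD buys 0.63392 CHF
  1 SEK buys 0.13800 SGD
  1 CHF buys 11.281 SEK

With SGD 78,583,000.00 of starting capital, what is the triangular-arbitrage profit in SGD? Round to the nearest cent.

Profitable loop is SGD → SEK → CHF → SGD:
SGD 78,583,000.00 ÷ 0.13800 = SEK 569,442,028.99
SEK 569,442,028.99 ÷ 11.281 = CHF 50,477,974.38
CHF 50,477,974.38 ÷ 0.63392 = SGD 79,628,303.86
Profit = SGD 79,628,303.86 − SGD 78,583,000.00

Profit: SGD 1,045,303.86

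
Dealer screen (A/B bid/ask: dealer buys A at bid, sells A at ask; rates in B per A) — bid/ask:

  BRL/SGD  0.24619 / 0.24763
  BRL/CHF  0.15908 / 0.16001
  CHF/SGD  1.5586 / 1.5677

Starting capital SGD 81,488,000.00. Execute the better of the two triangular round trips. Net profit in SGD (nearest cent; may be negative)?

Best loop SGD → BRL → CHF → SGD:
SGD 81,488,000.00 ÷ 0.24763 (buy BRL at ask) = BRL 329,071,598.76
BRL 329,071,598.76 × 0.15908 (sell BRL at bid) = CHF 52,348,709.93
CHF 52,348,709.93 × 1.5586 (sell CHF at bid) = SGD 81,590,699.30

Net profit: SGD 102,699.30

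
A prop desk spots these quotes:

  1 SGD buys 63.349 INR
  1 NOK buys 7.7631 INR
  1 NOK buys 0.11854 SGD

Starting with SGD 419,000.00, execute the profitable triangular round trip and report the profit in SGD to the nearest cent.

Profit: SGD 14,156.18

Profitable loop is SGD → NOK → INR → SGD:
SGD 419,000.00 ÷ 0.11854 = NOK 3,534,671.84
NOK 3,534,671.84 × 7.7631 = INR 27,440,010.97
INR 27,440,010.97 ÷ 63.349 = SGD 433,156.18
Profit = SGD 433,156.18 − SGD 419,000.00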